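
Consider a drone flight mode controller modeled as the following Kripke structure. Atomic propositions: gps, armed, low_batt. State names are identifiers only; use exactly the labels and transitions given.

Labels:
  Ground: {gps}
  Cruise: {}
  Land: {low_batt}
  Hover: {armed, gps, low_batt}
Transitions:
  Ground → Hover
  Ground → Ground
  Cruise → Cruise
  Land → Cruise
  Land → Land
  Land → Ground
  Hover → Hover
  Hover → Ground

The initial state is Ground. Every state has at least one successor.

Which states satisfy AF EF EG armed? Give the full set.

{Ground, Land, Hover}

States satisfying EF EG armed: {Ground, Land, Hover}.
States satisfying AF EF EG armed: {Ground, Land, Hover}.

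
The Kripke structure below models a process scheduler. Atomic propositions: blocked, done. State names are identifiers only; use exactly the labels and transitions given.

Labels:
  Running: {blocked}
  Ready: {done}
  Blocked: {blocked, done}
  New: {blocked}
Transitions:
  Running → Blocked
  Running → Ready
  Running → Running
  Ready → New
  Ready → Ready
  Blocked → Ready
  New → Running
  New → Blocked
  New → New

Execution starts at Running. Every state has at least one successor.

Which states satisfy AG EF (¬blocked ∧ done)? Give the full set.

{Running, Ready, Blocked, New}

States satisfying EF (¬blocked ∧ done): {Running, Ready, Blocked, New}.
States satisfying AG EF (¬blocked ∧ done): {Running, Ready, Blocked, New}.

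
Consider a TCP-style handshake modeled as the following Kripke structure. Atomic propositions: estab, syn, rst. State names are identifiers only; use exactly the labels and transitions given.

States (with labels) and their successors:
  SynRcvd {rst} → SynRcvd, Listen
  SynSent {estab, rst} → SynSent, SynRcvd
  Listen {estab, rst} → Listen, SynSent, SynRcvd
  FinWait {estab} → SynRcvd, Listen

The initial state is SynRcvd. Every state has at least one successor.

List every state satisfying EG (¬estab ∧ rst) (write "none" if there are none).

{SynRcvd}

States satisfying ¬estab ∧ rst: {SynRcvd}.
States satisfying EG (¬estab ∧ rst): {SynRcvd}.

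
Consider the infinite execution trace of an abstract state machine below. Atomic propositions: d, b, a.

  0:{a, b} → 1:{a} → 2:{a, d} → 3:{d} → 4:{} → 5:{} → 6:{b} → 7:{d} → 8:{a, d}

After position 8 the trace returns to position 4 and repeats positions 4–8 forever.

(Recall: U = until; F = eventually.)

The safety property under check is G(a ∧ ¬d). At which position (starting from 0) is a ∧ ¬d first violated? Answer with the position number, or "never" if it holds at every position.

2

Check a ∧ ¬d at each position in order: 0 ✓, 1 ✓.
At position 2 the labels are {a, d}, so a ∧ ¬d is false there. This is the first violation.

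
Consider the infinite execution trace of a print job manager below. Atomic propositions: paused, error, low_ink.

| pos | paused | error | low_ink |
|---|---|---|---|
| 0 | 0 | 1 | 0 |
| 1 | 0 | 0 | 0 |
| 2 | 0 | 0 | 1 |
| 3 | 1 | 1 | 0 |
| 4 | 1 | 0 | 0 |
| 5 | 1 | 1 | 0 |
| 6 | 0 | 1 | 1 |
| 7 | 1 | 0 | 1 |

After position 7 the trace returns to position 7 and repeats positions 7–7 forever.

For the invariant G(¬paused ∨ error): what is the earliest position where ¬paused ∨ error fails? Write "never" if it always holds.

Check ¬paused ∨ error at each position in order: 0 ✓, 1 ✓, 2 ✓, 3 ✓.
At position 4 the labels are {paused}, so ¬paused ∨ error is false there. This is the first violation.

4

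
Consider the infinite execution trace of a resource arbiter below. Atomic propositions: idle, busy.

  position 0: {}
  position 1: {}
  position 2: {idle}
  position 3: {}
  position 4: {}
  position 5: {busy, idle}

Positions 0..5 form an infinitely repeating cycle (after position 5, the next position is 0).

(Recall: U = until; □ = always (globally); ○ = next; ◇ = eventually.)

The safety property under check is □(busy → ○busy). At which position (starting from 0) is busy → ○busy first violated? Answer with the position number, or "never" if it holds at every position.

5

Check busy → ○busy at each position in order: 0 ✓, 1 ✓, 2 ✓, 3 ✓, 4 ✓.
At position 5 the labels are {busy, idle} and the next position 0 has {}, so busy → ○busy is false there. This is the first violation.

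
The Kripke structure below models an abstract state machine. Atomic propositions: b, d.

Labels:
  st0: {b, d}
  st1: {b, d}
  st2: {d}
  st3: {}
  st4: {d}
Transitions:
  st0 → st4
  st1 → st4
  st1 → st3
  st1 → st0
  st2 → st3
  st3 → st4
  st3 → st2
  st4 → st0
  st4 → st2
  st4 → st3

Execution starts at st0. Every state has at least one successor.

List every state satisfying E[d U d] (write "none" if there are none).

{st0, st1, st2, st4}

States satisfying d: {st0, st1, st2, st4}.
States satisfying E[d U d]: {st0, st1, st2, st4}.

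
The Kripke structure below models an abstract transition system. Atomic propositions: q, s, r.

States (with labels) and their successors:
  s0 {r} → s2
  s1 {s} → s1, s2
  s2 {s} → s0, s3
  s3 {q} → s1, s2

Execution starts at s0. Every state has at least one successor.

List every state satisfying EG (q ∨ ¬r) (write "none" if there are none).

{s1, s2, s3}

States satisfying q ∨ ¬r: {s1, s2, s3}.
States satisfying EG (q ∨ ¬r): {s1, s2, s3}.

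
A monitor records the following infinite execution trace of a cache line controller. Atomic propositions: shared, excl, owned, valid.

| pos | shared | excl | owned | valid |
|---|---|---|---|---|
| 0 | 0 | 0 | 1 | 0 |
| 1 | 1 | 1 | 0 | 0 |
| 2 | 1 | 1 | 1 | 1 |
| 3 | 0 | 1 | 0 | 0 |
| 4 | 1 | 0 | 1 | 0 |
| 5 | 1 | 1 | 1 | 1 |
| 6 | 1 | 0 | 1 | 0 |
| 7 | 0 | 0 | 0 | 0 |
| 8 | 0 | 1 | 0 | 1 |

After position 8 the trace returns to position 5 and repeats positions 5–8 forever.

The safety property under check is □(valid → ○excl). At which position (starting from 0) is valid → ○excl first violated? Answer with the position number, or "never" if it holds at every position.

5

Check valid → ○excl at each position in order: 0 ✓, 1 ✓, 2 ✓, 3 ✓, 4 ✓.
At position 5 the labels are {excl, owned, shared, valid} and the next position 6 has {owned, shared}, so valid → ○excl is false there. This is the first violation.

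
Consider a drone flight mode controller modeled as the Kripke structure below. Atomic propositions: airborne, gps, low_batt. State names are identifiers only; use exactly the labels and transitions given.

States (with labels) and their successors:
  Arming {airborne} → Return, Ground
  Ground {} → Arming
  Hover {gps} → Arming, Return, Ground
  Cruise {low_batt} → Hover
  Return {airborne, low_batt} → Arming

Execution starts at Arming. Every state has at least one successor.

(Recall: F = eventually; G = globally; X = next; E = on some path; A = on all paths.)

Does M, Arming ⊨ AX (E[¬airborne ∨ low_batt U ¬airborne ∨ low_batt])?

Yes

States satisfying E[¬airborne ∨ low_batt U ¬airborne ∨ low_batt]: {Ground, Hover, Cruise, Return}.
States satisfying AX (E[¬airborne ∨ low_batt U ¬airborne ∨ low_batt]): {Arming, Cruise}.
Arming ∈ Sat(AX (E[¬airborne ∨ low_batt U ¬airborne ∨ low_batt])).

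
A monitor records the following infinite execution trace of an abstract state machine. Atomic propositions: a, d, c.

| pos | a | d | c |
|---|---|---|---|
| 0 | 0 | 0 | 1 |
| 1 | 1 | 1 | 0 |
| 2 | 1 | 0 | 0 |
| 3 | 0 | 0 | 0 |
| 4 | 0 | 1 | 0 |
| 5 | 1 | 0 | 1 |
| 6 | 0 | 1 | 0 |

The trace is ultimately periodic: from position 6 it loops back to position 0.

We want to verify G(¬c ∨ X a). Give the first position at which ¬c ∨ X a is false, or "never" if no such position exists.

5

Check ¬c ∨ X a at each position in order: 0 ✓, 1 ✓, 2 ✓, 3 ✓, 4 ✓.
At position 5 the labels are {a, c} and the next position 6 has {d}, so ¬c ∨ X a is false there. This is the first violation.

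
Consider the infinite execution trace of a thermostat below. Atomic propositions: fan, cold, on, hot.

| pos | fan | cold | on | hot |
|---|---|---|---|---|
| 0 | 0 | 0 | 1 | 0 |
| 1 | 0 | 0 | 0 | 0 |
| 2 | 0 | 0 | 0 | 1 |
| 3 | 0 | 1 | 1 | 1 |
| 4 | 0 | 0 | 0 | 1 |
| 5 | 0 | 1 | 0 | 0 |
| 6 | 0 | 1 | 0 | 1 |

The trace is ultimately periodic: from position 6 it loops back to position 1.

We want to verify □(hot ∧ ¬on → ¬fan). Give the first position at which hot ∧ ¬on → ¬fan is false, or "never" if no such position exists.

never

hot ∧ ¬on → ¬fan holds at every position 0..6, and those are all the positions the trace ever visits, so the invariant □(hot ∧ ¬on → ¬fan) is never violated.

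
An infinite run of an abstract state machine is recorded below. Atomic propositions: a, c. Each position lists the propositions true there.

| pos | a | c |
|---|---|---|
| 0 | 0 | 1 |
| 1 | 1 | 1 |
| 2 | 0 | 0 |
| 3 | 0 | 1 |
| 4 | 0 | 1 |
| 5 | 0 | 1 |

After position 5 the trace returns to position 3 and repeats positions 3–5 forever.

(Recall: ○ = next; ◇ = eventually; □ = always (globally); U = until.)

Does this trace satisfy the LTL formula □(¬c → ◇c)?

Holds

¬c → ◇c holds at every position 0..5, and those are all positions ever visited, so □(¬c → ◇c) holds.
Positions where ¬c holds: 2.
Check ◇c at each: 2→ok.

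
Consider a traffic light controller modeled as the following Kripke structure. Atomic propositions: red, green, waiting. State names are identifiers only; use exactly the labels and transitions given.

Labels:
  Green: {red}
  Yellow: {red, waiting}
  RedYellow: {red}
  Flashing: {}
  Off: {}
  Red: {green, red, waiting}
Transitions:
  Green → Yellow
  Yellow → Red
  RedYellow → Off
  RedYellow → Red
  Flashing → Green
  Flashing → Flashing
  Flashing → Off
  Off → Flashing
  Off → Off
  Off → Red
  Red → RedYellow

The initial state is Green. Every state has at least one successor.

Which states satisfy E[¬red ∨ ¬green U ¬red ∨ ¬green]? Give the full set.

{Green, Yellow, RedYellow, Flashing, Off}

States satisfying ¬red ∨ ¬green: {Green, Yellow, RedYellow, Flashing, Off}.
States satisfying E[¬red ∨ ¬green U ¬red ∨ ¬green]: {Green, Yellow, RedYellow, Flashing, Off}.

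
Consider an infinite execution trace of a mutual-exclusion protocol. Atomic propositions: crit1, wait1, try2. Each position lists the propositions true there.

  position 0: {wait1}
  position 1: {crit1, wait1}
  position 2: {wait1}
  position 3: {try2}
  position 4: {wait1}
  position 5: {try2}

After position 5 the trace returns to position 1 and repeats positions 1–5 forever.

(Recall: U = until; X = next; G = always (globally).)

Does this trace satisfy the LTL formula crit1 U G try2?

Walking from position 0: at position 0, G try2 has not yet held and crit1 fails, so crit1 U G try2 is false.

Does not hold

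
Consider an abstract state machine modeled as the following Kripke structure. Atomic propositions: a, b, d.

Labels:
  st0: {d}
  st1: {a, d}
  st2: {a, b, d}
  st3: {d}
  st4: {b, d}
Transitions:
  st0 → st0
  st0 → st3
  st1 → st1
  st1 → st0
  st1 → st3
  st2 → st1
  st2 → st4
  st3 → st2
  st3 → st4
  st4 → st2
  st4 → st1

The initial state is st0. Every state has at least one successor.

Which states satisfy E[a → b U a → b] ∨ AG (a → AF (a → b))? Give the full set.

{st0, st2, st3, st4}

States satisfying a → b: {st0, st2, st3, st4}.
States satisfying E[a → b U a → b]: {st0, st2, st3, st4}.
States satisfying a → AF (a → b): {st0, st2, st3, st4}.
States satisfying AG (a → AF (a → b)): ∅.
States satisfying E[a → b U a → b] ∨ AG (a → AF (a → b)): {st0, st2, st3, st4}.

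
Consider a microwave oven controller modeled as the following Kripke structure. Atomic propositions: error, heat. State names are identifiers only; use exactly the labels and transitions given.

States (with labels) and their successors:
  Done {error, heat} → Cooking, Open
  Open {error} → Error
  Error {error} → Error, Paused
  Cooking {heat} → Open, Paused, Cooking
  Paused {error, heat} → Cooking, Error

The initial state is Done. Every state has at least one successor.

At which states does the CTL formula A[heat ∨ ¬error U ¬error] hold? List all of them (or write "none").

States satisfying heat ∨ ¬error: {Done, Cooking, Paused}.
States satisfying ¬error: {Cooking}.
States satisfying A[heat ∨ ¬error U ¬error]: {Cooking}.

{Cooking}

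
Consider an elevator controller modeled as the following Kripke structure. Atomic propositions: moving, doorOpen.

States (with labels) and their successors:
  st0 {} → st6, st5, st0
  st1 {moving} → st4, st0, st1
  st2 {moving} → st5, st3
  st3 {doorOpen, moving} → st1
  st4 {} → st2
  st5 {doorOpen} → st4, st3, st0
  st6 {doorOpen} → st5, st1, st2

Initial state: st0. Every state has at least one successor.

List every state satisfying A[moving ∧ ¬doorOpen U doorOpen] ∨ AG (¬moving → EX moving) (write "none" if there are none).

States satisfying moving ∧ ¬doorOpen: {st1, st2}.
States satisfying doorOpen: {st3, st5, st6}.
States satisfying A[moving ∧ ¬doorOpen U doorOpen]: {st2, st3, st5, st6}.
States satisfying ¬moving → EX moving: {st1, st2, st3, st4, st5, st6}.
States satisfying AG (¬moving → EX moving): ∅.
States satisfying A[moving ∧ ¬doorOpen U doorOpen] ∨ AG (¬moving → EX moving): {st2, st3, st5, st6}.

{st2, st3, st5, st6}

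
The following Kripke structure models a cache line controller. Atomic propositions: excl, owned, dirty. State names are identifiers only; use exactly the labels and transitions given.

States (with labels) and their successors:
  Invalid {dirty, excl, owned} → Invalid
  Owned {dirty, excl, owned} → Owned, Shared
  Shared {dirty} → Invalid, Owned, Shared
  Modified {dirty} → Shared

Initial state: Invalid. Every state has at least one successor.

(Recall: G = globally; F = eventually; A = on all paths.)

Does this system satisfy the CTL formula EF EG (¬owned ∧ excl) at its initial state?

States satisfying EG (¬owned ∧ excl): ∅.
States satisfying EF EG (¬owned ∧ excl): ∅.
No suitable path/successor from Invalid witnesses the formula.
Invalid ∉ Sat(EF EG (¬owned ∧ excl)).

Does not hold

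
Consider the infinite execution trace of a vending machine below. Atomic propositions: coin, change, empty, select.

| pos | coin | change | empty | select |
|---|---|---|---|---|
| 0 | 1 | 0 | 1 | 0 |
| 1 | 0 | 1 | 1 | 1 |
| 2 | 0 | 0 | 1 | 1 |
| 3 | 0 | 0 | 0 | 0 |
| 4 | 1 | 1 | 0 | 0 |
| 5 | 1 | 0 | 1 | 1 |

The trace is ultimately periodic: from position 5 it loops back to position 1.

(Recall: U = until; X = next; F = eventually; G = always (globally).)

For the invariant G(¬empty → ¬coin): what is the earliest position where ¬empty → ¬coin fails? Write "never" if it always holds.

Check ¬empty → ¬coin at each position in order: 0 ✓, 1 ✓, 2 ✓, 3 ✓.
At position 4 the labels are {change, coin}, so ¬empty → ¬coin is false there. This is the first violation.

4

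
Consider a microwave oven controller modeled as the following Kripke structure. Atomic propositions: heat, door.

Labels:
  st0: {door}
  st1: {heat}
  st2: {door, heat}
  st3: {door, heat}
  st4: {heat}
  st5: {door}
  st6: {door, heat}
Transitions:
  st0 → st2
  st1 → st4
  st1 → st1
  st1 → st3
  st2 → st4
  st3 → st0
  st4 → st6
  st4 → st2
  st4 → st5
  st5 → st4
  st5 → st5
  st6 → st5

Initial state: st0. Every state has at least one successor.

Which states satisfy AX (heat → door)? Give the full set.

States satisfying heat → door: {st0, st2, st3, st5, st6}.
States satisfying AX (heat → door): {st0, st3, st4, st6}.

{st0, st3, st4, st6}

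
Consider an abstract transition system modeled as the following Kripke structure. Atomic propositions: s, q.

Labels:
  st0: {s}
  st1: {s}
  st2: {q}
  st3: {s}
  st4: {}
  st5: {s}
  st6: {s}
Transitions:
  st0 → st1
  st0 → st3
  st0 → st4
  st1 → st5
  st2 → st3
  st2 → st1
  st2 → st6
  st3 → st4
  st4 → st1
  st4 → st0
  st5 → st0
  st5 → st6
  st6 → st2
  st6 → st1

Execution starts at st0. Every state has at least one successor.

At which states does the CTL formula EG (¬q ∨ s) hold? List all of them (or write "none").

States satisfying ¬q ∨ s: {st0, st1, st3, st4, st5, st6}.
States satisfying EG (¬q ∨ s): {st0, st1, st3, st4, st5, st6}.

{st0, st1, st3, st4, st5, st6}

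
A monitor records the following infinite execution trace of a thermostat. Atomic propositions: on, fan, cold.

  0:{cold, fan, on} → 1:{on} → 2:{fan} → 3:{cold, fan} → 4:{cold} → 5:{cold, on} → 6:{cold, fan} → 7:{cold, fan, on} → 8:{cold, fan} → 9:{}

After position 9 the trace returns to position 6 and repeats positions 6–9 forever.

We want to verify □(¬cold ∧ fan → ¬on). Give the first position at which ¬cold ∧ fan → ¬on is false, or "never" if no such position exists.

¬cold ∧ fan → ¬on holds at every position 0..9, and those are all the positions the trace ever visits, so the invariant □(¬cold ∧ fan → ¬on) is never violated.

never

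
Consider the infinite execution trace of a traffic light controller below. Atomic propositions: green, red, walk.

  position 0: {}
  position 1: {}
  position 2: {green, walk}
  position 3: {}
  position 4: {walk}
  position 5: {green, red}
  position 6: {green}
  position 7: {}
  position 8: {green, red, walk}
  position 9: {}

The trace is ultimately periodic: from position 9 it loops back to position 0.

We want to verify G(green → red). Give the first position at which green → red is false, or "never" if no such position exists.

Check green → red at each position in order: 0 ✓, 1 ✓.
At position 2 the labels are {green, walk}, so green → red is false there. This is the first violation.

2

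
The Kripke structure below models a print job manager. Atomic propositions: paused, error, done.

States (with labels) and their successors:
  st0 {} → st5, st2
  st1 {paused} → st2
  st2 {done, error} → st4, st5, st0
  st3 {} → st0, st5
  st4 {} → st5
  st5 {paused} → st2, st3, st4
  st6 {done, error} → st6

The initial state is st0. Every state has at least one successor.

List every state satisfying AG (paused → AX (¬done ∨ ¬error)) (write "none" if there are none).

{st6}

States satisfying paused → AX (¬done ∨ ¬error): {st0, st2, st3, st4, st6}.
States satisfying AG (paused → AX (¬done ∨ ¬error)): {st6}.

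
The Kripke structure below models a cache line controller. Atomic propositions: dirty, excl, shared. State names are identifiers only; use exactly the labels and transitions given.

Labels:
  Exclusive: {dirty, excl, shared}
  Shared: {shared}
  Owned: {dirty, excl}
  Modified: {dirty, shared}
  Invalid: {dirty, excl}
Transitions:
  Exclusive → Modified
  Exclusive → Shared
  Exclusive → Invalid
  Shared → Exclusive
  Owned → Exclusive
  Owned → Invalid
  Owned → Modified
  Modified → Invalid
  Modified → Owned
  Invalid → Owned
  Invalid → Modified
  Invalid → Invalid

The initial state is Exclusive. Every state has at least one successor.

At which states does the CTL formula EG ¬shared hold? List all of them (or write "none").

States satisfying ¬shared: {Owned, Invalid}.
States satisfying EG ¬shared: {Owned, Invalid}.

{Owned, Invalid}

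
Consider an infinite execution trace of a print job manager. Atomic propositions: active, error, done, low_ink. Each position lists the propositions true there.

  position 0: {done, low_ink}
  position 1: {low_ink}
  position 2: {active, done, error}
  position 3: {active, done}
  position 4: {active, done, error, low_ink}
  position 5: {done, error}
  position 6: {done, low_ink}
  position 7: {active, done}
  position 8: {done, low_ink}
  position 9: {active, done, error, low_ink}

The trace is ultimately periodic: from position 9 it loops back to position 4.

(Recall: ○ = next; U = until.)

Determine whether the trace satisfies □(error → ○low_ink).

error → ○low_ink must hold at every position from 0 onward. It fails at position 2, so □(error → ○low_ink) is false.
Positions where error holds: 2, 4, 5, 9.
Check ○low_ink at each: 2→fails, 4→fails, 5→ok, 9→ok.

Does not hold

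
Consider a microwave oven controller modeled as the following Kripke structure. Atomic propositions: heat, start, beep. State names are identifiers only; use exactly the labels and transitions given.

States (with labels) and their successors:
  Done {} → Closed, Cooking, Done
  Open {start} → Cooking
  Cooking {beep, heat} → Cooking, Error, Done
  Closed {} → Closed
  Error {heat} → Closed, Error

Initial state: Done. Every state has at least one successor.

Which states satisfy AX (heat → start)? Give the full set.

{Closed}

States satisfying heat → start: {Done, Open, Closed}.
States satisfying AX (heat → start): {Closed}.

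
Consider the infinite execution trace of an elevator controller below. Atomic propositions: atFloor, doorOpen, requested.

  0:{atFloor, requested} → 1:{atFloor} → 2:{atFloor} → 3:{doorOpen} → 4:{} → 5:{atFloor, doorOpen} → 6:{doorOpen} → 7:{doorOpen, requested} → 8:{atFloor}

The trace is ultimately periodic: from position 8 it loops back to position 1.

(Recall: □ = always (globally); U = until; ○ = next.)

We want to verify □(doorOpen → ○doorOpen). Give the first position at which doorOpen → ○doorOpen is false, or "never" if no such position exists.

3

Check doorOpen → ○doorOpen at each position in order: 0 ✓, 1 ✓, 2 ✓.
At position 3 the labels are {doorOpen} and the next position 4 has {}, so doorOpen → ○doorOpen is false there. This is the first violation.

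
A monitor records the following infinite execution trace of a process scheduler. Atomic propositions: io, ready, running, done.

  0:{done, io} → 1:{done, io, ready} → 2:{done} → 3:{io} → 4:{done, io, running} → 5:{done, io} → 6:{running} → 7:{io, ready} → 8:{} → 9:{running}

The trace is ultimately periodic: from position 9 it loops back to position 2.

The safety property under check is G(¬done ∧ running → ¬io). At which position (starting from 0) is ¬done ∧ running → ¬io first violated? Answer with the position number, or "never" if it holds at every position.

never

¬done ∧ running → ¬io holds at every position 0..9, and those are all the positions the trace ever visits, so the invariant G(¬done ∧ running → ¬io) is never violated.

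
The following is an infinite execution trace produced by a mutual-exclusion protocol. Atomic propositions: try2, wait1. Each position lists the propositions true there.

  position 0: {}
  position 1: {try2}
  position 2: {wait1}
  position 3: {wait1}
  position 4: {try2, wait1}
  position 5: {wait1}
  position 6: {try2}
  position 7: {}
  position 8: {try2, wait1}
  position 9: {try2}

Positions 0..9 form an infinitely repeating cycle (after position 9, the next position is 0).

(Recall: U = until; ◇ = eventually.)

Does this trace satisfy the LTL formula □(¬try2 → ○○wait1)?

Violated

¬try2 → ○○wait1 must hold at every position from 0 onward. It fails at position 5, so □(¬try2 → ○○wait1) is false.
Positions where ¬try2 holds: 0, 2, 3, 5, 7.
Check ○○wait1 at each: 0→ok, 2→ok, 3→ok, 5→fails, 7→fails.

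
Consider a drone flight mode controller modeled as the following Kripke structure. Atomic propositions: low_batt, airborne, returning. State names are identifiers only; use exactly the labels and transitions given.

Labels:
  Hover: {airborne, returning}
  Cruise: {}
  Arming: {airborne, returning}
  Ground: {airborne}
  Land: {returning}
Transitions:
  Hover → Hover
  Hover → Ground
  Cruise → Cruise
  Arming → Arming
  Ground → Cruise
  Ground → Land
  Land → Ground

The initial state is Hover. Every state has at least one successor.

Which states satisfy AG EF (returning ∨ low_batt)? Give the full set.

{Arming}

States satisfying EF (returning ∨ low_batt): {Hover, Arming, Ground, Land}.
States satisfying AG EF (returning ∨ low_batt): {Arming}.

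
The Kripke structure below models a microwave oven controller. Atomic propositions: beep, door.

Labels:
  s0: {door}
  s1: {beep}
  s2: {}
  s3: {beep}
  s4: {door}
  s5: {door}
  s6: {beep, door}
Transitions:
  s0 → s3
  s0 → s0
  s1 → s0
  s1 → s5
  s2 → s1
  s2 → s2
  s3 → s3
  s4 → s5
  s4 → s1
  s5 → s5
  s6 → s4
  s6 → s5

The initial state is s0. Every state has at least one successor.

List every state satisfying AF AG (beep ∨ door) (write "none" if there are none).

{s0, s1, s3, s4, s5, s6}

States satisfying AG (beep ∨ door): {s0, s1, s3, s4, s5, s6}.
States satisfying AF AG (beep ∨ door): {s0, s1, s3, s4, s5, s6}.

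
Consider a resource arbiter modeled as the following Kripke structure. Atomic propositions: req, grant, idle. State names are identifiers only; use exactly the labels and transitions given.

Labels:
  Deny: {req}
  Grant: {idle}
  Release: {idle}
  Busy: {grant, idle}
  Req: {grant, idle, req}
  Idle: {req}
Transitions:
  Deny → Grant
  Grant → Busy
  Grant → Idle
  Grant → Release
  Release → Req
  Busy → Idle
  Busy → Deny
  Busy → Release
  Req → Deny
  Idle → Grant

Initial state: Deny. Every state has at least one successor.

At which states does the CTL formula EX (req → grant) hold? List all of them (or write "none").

{Deny, Grant, Release, Busy, Idle}

States satisfying req → grant: {Grant, Release, Busy, Req}.
States satisfying EX (req → grant): {Deny, Grant, Release, Busy, Idle}.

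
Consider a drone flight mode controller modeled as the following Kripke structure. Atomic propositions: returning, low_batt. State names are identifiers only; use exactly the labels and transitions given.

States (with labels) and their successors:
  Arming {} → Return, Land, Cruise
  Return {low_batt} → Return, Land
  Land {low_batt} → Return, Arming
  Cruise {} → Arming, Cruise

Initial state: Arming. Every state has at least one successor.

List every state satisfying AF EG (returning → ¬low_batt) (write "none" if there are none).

{Arming, Return, Land, Cruise}

States satisfying EG (returning → ¬low_batt): {Arming, Return, Land, Cruise}.
States satisfying AF EG (returning → ¬low_batt): {Arming, Return, Land, Cruise}.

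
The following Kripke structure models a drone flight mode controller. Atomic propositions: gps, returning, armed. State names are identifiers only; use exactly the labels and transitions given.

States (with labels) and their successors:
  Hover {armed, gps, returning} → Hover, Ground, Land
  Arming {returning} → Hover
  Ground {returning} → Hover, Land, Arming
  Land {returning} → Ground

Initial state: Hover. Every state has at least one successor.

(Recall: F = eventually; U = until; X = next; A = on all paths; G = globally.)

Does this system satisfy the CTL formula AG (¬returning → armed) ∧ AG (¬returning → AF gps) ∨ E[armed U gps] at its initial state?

States satisfying ¬returning → armed: {Hover, Arming, Ground, Land}.
States satisfying AG (¬returning → armed): {Hover, Arming, Ground, Land}.
States satisfying ¬returning → AF gps: {Hover, Arming, Ground, Land}.
States satisfying AG (¬returning → AF gps): {Hover, Arming, Ground, Land}.
States satisfying AG (¬returning → armed) ∧ AG (¬returning → AF gps): {Hover, Arming, Ground, Land}.
States satisfying armed: {Hover}.
States satisfying gps: {Hover}.
States satisfying E[armed U gps]: {Hover}.
States satisfying AG (¬returning → armed) ∧ AG (¬returning → AF gps) ∨ E[armed U gps]: {Hover, Arming, Ground, Land}.
Hover ∈ Sat(AG (¬returning → armed) ∧ AG (¬returning → AF gps) ∨ E[armed U gps]).

Satisfied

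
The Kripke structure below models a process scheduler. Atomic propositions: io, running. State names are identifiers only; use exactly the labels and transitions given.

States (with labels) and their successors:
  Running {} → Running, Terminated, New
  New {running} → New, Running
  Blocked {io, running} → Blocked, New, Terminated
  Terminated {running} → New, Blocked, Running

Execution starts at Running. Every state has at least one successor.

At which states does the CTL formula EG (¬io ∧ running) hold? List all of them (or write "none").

{New, Terminated}

States satisfying ¬io ∧ running: {New, Terminated}.
States satisfying EG (¬io ∧ running): {New, Terminated}.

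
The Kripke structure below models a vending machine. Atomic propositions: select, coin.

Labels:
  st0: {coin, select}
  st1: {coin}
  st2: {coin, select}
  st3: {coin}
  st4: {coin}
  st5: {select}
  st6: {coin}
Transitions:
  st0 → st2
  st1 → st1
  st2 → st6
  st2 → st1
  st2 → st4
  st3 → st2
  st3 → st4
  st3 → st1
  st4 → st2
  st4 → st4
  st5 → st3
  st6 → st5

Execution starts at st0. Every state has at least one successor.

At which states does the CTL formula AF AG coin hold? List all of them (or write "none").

{st1}

States satisfying AG coin: {st1}.
States satisfying AF AG coin: {st1}.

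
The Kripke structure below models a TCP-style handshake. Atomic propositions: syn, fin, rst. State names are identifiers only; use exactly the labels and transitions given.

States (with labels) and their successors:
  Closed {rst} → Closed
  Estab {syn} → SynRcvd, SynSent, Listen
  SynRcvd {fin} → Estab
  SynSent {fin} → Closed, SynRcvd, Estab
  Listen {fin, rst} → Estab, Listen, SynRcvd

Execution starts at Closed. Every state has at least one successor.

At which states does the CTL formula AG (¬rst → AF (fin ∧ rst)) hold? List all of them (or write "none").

{Closed}

States satisfying ¬rst → AF (fin ∧ rst): {Closed, Listen}.
States satisfying AG (¬rst → AF (fin ∧ rst)): {Closed}.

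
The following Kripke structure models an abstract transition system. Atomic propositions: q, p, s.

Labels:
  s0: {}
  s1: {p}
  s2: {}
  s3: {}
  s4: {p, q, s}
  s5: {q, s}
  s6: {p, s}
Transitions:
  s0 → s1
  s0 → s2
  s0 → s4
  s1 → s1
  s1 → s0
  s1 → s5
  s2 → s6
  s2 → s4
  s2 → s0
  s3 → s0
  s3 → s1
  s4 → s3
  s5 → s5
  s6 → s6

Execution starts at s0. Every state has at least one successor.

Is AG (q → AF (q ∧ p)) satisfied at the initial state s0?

Does not hold

States satisfying q → AF (q ∧ p): {s0, s1, s2, s3, s4, s6}.
States satisfying AG (q → AF (q ∧ p)): {s6}.
s5 is reachable from s0 and violates q → AF (q ∧ p), so AG fails at s0.
s0 ∉ Sat(AG (q → AF (q ∧ p))).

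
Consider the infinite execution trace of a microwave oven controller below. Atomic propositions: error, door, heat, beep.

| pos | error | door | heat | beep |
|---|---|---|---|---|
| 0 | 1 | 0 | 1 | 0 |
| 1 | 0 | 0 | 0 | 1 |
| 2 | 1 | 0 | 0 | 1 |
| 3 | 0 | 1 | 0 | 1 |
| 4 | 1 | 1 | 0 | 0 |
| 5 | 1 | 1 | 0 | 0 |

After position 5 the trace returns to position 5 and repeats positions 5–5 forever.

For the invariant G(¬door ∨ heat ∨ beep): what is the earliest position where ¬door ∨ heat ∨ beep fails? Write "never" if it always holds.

Check ¬door ∨ heat ∨ beep at each position in order: 0 ✓, 1 ✓, 2 ✓, 3 ✓.
At position 4 the labels are {door, error}, so ¬door ∨ heat ∨ beep is false there. This is the first violation.

4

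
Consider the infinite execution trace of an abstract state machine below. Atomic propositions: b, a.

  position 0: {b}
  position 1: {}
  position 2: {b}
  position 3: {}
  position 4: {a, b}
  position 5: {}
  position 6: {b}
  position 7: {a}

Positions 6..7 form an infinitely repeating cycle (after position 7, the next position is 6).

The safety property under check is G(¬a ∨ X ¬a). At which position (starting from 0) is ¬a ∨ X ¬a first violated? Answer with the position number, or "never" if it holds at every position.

¬a ∨ X ¬a holds at every position 0..7, and those are all the positions the trace ever visits, so the invariant G(¬a ∨ X ¬a) is never violated.

never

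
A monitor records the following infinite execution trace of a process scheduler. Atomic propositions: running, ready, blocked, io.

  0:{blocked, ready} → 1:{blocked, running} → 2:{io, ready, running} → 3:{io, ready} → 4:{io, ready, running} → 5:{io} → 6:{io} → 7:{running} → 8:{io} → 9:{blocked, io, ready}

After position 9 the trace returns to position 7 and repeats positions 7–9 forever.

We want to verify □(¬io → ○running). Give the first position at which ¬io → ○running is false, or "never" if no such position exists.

Check ¬io → ○running at each position in order: 0 ✓, 1 ✓, 2 ✓, 3 ✓, 4 ✓, 5 ✓, 6 ✓.
At position 7 the labels are {running} and the next position 8 has {io}, so ¬io → ○running is false there. This is the first violation.

7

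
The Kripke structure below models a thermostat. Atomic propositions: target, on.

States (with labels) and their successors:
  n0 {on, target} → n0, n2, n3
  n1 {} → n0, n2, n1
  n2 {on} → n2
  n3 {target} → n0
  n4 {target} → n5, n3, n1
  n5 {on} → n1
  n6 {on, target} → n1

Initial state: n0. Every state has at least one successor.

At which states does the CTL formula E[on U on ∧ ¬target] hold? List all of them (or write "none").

States satisfying on: {n0, n2, n5, n6}.
States satisfying on ∧ ¬target: {n2, n5}.
States satisfying E[on U on ∧ ¬target]: {n0, n2, n5}.

{n0, n2, n5}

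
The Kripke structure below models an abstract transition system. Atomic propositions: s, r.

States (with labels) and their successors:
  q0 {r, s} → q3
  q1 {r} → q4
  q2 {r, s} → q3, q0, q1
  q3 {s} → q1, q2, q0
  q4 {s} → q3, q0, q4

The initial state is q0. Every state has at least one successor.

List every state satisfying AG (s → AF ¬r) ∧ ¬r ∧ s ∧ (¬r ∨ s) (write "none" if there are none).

States satisfying s → AF ¬r: {q0, q1, q2, q3, q4}.
States satisfying AG (s → AF ¬r): {q0, q1, q2, q3, q4}.
States satisfying ¬r: {q3, q4}.
States satisfying ¬r ∧ s: {q3, q4}.
States satisfying ¬r ∨ s: {q0, q2, q3, q4}.
States satisfying ¬r ∧ s ∧ (¬r ∨ s): {q3, q4}.
States satisfying AG (s → AF ¬r) ∧ ¬r ∧ s ∧ (¬r ∨ s): {q3, q4}.

{q3, q4}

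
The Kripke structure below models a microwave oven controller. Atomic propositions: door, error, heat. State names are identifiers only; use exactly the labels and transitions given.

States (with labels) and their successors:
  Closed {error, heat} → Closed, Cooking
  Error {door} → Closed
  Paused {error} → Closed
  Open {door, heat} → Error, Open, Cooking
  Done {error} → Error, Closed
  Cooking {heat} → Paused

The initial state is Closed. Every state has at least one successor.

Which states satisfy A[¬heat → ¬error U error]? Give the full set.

{Closed, Error, Paused, Done, Cooking}

States satisfying ¬heat → ¬error: {Closed, Error, Open, Cooking}.
States satisfying error: {Closed, Paused, Done}.
States satisfying A[¬heat → ¬error U error]: {Closed, Error, Paused, Done, Cooking}.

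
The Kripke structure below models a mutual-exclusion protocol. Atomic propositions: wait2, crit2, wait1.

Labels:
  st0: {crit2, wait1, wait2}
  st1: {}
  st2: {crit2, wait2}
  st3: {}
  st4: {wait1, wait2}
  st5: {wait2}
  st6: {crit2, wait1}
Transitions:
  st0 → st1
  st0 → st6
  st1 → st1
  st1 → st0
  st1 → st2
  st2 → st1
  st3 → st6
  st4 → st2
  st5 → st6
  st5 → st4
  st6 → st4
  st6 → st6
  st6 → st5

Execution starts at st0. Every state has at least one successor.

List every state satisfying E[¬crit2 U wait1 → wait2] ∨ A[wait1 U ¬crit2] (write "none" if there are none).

States satisfying ¬crit2: {st1, st3, st4, st5}.
States satisfying wait1 → wait2: {st0, st1, st2, st3, st4, st5}.
States satisfying E[¬crit2 U wait1 → wait2]: {st0, st1, st2, st3, st4, st5}.
States satisfying wait1: {st0, st4, st6}.
States satisfying A[wait1 U ¬crit2]: {st1, st3, st4, st5}.
States satisfying E[¬crit2 U wait1 → wait2] ∨ A[wait1 U ¬crit2]: {st0, st1, st2, st3, st4, st5}.

{st0, st1, st2, st3, st4, st5}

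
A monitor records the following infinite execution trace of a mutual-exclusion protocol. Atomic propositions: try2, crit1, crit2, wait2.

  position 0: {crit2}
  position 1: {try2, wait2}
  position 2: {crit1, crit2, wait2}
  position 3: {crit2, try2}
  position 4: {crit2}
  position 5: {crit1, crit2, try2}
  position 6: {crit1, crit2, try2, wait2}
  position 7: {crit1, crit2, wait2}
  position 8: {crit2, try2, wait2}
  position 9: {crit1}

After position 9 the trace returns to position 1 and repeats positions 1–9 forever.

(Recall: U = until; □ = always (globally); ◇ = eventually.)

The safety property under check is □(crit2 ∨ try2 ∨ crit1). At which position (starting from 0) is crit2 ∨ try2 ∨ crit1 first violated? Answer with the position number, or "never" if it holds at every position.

never

crit2 ∨ try2 ∨ crit1 holds at every position 0..9, and those are all the positions the trace ever visits, so the invariant □(crit2 ∨ try2 ∨ crit1) is never violated.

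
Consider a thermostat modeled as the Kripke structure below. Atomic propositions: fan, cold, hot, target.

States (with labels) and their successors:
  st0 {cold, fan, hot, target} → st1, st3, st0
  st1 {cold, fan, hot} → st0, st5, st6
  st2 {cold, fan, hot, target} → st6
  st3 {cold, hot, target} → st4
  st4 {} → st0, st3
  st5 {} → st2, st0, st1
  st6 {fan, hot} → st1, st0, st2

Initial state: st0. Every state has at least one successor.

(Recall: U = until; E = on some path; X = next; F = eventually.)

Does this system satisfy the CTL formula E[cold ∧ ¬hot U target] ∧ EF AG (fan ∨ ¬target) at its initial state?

Does not hold

States satisfying cold ∧ ¬hot: ∅.
States satisfying target: {st0, st2, st3}.
States satisfying E[cold ∧ ¬hot U target]: {st0, st2, st3}.
States satisfying AG (fan ∨ ¬target): ∅.
States satisfying EF AG (fan ∨ ¬target): ∅.
States satisfying E[cold ∧ ¬hot U target] ∧ EF AG (fan ∨ ¬target): ∅.
st0 ∉ Sat(E[cold ∧ ¬hot U target] ∧ EF AG (fan ∨ ¬target)).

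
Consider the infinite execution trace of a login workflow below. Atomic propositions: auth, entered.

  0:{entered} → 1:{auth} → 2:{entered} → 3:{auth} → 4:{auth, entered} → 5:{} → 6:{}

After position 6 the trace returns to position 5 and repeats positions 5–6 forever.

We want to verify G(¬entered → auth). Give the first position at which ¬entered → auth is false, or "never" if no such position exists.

5

Check ¬entered → auth at each position in order: 0 ✓, 1 ✓, 2 ✓, 3 ✓, 4 ✓.
At position 5 the labels are {}, so ¬entered → auth is false there. This is the first violation.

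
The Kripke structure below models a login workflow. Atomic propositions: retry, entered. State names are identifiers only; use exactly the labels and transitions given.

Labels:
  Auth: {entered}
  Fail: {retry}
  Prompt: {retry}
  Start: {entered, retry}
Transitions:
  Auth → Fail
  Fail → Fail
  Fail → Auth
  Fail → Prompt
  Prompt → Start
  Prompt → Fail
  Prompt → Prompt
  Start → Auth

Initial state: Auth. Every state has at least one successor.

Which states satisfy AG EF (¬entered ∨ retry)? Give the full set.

{Auth, Fail, Prompt, Start}

States satisfying EF (¬entered ∨ retry): {Auth, Fail, Prompt, Start}.
States satisfying AG EF (¬entered ∨ retry): {Auth, Fail, Prompt, Start}.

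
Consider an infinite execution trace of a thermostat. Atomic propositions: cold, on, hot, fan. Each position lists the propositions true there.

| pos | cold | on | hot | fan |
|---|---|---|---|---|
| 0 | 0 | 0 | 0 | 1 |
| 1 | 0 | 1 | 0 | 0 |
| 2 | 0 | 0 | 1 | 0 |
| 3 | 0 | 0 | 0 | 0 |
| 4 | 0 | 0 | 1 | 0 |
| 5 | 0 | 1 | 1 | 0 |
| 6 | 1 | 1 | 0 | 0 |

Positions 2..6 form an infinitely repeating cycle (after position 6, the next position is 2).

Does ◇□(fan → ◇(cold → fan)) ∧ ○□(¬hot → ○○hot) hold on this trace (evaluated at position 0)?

No

□(fan → ◇(cold → fan)) holds at position 0, which is reachable from 0, so ◇□(fan → ◇(cold → fan)) holds.
The position after 0 is 1; □(¬hot → ○○hot) is false there.
At position 0: ◇□(fan → ◇(cold → fan)) is true; ○□(¬hot → ○○hot) is false; so ◇□(fan → ◇(cold → fan)) ∧ ○□(¬hot → ○○hot) is false.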